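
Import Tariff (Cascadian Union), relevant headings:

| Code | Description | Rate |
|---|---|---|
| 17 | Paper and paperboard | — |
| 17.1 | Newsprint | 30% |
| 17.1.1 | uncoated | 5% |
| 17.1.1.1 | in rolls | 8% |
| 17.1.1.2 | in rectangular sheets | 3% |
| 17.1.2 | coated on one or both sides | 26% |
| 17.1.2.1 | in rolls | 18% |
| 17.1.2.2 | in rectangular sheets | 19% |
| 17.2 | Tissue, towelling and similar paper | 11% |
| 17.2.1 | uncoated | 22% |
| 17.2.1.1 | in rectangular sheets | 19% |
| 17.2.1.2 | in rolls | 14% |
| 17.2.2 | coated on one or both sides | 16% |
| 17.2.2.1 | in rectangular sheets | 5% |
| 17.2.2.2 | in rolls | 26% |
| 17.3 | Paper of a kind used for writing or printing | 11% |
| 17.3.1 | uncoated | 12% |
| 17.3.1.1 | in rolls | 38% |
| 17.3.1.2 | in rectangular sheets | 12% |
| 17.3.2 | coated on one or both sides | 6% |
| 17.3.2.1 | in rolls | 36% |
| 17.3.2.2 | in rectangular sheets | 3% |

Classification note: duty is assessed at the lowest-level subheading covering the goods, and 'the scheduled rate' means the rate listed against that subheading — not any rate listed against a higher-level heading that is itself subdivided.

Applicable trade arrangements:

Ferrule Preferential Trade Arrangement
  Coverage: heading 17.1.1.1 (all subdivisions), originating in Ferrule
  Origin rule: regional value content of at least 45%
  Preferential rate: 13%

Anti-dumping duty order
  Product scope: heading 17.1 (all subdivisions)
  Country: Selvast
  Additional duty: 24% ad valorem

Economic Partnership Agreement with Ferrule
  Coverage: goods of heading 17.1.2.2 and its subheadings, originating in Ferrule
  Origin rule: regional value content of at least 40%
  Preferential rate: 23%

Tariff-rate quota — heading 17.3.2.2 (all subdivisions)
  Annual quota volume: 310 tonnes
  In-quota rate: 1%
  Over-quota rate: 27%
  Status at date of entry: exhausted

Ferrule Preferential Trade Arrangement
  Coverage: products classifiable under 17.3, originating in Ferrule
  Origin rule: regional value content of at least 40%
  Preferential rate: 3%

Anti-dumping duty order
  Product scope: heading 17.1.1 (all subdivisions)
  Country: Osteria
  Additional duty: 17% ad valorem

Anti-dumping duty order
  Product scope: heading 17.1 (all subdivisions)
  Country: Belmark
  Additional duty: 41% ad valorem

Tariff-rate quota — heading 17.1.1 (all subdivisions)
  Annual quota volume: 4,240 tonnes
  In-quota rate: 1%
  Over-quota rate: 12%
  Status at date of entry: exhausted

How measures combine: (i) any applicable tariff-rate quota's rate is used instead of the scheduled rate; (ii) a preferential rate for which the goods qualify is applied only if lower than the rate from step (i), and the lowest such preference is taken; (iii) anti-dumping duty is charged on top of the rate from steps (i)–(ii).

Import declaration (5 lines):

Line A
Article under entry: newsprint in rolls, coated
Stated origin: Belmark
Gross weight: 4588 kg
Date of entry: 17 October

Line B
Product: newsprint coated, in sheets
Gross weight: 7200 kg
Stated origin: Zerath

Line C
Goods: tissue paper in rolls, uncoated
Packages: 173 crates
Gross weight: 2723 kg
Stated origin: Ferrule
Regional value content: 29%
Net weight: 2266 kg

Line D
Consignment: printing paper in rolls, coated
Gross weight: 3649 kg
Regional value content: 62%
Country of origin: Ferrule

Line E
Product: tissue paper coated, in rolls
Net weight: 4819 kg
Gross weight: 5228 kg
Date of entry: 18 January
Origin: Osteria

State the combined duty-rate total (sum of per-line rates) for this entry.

121%

Line A: newsprint → 17.1; coated → 17.1.2; in rolls → 17.1.2.1. Scheduled 18%. anti-dumping (Belmark, 17.1): +41%; total 18% + 41% = 59%. → 59%.
Line B: newsprint → 17.1; coated → 17.1.2; in sheets → 17.1.2.2. Scheduled 19%. No special measure applies. → 19%.
Line C: tissue paper → 17.2; uncoated → 17.2.1; in rolls → 17.2.1.2. Scheduled 14%. Ferrule agreement on 17.1.1.1: 17.2.1.2 not covered; Ferrule agreement on 17.1.2.2: 17.2.1.2 not covered; Ferrule agreement on 17.3: 17.2.1.2 not covered. → 14%.
Line D: printing paper → 17.3; coated → 17.3.2; in rolls → 17.3.2.1. Scheduled 36%. Ferrule agreement on 17.1.1.1: 17.3.2.1 not covered; Ferrule agreement on 17.1.2.2: 17.3.2.1 not covered; Ferrule agreement on 17.3: RVC ≥ 40% → 3% available; preferential 3%. → 3%.
Line E: tissue paper → 17.2; coated → 17.2.2; in rolls → 17.2.2.2. Scheduled 26%. No special measure applies. → 26%.
Sum: 59% + 19% + 14% + 3% + 26% = 121%.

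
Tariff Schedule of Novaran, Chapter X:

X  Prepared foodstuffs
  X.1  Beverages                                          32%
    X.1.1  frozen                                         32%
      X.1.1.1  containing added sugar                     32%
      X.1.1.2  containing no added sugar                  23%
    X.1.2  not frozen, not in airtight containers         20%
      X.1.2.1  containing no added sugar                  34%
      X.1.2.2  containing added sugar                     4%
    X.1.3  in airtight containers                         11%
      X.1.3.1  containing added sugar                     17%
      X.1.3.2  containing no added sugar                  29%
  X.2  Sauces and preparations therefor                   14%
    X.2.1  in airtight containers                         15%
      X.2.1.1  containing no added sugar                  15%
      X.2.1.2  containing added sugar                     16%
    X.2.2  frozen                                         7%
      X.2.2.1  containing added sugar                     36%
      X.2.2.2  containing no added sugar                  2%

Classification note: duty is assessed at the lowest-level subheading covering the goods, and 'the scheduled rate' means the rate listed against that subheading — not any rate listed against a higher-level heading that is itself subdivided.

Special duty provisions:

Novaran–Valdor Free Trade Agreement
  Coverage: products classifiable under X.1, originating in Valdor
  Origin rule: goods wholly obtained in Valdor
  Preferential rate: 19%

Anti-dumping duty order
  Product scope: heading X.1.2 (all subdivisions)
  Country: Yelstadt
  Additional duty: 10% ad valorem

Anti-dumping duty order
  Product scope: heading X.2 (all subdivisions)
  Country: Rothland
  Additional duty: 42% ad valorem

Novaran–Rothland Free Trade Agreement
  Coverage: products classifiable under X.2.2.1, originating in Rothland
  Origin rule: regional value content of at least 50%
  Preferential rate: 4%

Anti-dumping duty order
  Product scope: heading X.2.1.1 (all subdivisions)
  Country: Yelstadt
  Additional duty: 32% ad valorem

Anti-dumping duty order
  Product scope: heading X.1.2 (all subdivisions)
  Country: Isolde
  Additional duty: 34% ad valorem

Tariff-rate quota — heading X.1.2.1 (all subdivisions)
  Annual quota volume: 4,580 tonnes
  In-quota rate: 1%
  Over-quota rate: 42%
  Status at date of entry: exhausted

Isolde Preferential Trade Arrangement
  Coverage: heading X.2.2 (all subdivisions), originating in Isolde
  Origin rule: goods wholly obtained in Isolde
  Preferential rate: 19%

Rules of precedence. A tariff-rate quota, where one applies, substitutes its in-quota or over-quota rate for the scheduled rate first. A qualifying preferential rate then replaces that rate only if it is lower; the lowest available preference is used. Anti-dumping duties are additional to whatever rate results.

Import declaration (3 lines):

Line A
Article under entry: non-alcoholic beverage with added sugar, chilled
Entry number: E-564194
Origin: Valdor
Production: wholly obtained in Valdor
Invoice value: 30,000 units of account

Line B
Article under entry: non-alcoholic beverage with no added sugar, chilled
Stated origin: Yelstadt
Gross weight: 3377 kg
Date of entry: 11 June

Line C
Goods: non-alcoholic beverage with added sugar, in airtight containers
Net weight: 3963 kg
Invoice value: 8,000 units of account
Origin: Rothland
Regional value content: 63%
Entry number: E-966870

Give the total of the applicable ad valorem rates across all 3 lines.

Line A: non-alcoholic beverage → X.1; chilled → X.1.2; with added sugar → X.1.2.2. Scheduled 4%. Valdor agreement on X.1: wholly obtained → 19% available; preference 19% not lower than 4% → no reduction. → 4%.
Line B: non-alcoholic beverage → X.1; chilled → X.1.2; with no added sugar → X.1.2.1. Scheduled 34%. quota on X.1.2.1 exhausted → over-quota 42%; anti-dumping (Yelstadt, X.1.2): +10%; total 42% + 10% = 52%. → 52%.
Line C: non-alcoholic beverage → X.1; in airtight containers → X.1.3; with added sugar → X.1.3.1. Scheduled 17%. Rothland agreement on X.2.2.1: X.1.3.1 not covered. → 17%.
Sum: 4% + 52% + 17% = 73%.

73%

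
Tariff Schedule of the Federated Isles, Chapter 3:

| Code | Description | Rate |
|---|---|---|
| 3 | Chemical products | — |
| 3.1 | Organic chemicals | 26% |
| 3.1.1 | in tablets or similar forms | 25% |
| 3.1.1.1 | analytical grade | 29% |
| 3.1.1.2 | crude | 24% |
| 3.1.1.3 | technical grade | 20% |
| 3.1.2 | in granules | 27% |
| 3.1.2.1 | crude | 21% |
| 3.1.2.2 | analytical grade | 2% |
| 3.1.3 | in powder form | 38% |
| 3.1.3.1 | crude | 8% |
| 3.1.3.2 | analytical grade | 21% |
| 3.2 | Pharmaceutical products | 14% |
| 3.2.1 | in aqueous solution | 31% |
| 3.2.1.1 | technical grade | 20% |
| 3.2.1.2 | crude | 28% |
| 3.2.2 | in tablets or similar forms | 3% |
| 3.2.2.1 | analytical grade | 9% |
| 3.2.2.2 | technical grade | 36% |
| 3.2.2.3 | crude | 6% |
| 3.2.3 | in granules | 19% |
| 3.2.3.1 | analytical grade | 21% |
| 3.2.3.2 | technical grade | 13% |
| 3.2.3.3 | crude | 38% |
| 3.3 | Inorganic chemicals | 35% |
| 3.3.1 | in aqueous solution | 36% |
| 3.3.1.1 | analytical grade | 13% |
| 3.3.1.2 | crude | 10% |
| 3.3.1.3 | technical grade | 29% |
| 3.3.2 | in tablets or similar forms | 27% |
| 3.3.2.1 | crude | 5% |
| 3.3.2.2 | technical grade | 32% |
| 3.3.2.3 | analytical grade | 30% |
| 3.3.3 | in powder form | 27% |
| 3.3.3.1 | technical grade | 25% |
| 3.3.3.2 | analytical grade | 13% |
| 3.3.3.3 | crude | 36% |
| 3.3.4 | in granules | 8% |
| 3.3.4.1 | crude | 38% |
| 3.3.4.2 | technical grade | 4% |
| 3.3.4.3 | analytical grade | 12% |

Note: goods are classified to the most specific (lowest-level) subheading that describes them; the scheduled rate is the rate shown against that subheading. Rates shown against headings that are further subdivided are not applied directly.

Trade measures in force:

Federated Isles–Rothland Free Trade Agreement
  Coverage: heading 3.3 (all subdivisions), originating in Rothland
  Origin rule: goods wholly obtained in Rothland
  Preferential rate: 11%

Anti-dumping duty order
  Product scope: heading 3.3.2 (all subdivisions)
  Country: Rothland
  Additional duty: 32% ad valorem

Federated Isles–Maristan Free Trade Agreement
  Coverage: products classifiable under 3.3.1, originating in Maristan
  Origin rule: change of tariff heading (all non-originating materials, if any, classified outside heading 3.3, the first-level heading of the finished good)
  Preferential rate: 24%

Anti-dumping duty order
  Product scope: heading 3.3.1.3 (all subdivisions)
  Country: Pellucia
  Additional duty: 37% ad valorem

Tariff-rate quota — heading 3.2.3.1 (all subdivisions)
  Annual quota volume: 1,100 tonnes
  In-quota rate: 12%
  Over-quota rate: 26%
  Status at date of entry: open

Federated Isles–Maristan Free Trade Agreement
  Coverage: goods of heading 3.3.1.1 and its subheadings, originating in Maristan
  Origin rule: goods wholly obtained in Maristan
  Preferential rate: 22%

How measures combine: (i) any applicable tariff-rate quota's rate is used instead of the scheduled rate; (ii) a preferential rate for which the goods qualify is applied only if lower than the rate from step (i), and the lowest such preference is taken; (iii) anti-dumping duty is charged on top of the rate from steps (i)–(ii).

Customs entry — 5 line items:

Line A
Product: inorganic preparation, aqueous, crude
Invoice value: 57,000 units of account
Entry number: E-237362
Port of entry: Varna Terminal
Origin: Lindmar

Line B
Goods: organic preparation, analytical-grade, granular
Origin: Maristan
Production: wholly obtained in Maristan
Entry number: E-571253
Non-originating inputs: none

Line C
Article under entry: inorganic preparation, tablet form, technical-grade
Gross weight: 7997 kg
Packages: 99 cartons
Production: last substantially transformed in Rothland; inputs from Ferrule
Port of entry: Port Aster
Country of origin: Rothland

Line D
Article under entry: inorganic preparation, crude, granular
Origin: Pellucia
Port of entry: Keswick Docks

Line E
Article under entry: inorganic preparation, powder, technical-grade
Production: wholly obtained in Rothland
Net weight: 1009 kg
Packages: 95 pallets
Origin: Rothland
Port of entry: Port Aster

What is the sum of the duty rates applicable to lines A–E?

125%

Line A: inorganic → 3.3; aqueous → 3.3.1; crude → 3.3.1.2. Scheduled 10%. No special measure applies. → 10%.
Line B: organic → 3.1; granular → 3.1.2; analytical-grade → 3.1.2.2. Scheduled 2%. Maristan agreement on 3.3.1: 3.1.2.2 not covered; Maristan agreement on 3.3.1.1: 3.1.2.2 not covered. → 2%.
Line C: inorganic → 3.3; tablet form → 3.3.2; technical-grade → 3.3.2.2. Scheduled 32%. Rothland agreement on 3.3: not wholly obtained; anti-dumping (Rothland, 3.3.2): +32%; total 32% + 32% = 64%. → 64%.
Line D: inorganic → 3.3; granular → 3.3.4; crude → 3.3.4.1. Scheduled 38%. No special measure applies. → 38%.
Line E: inorganic → 3.3; powder → 3.3.3; technical-grade → 3.3.3.1. Scheduled 25%. Rothland agreement on 3.3: wholly obtained → 11% available; preferential 11%. → 11%.
Sum: 10% + 2% + 64% + 38% + 11% = 125%.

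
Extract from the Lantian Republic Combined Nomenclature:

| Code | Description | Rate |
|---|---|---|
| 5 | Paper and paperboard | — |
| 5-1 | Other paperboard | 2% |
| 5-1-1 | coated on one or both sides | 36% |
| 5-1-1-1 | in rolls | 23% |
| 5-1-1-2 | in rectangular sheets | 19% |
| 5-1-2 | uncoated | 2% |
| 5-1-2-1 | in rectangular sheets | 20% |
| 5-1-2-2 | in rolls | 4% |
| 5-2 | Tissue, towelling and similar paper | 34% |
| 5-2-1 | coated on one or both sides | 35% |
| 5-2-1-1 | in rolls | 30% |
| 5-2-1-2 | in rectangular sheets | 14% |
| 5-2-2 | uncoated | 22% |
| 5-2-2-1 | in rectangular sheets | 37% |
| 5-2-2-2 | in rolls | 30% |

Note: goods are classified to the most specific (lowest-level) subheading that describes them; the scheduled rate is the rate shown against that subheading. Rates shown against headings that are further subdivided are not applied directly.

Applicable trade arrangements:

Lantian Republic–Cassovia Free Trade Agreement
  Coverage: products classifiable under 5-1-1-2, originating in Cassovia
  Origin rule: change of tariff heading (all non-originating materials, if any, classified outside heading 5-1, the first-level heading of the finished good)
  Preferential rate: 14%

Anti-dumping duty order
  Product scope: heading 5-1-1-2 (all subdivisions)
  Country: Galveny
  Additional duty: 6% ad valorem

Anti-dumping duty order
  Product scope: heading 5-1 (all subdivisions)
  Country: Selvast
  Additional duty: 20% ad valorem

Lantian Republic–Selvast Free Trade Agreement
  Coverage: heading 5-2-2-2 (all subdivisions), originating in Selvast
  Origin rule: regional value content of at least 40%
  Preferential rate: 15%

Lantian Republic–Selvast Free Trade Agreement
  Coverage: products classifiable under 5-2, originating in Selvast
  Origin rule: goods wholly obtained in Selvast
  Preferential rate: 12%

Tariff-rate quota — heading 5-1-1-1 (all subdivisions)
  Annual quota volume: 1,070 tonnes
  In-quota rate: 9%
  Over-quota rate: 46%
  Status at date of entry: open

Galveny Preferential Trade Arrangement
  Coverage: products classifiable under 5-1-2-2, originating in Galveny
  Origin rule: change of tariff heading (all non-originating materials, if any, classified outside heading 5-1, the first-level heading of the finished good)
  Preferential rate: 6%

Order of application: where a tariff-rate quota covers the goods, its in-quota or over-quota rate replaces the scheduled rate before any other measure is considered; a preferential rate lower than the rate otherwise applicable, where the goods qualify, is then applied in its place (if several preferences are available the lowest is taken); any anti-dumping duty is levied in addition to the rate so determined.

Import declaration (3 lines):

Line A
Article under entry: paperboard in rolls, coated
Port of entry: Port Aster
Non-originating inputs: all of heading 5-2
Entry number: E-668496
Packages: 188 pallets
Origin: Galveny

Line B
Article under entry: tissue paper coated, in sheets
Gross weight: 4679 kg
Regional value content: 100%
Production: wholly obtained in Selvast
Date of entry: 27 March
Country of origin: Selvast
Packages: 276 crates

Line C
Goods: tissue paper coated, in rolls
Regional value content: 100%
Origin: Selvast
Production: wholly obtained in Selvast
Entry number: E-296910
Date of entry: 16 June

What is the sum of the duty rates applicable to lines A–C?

33%

Line A: paperboard → 5-1; coated → 5-1-1; in rolls → 5-1-1-1. Scheduled 23%. quota on 5-1-1-1 open → in-quota 9%; Galveny agreement on 5-1-2-2: 5-1-1-1 not covered. → 9%.
Line B: tissue paper → 5-2; coated → 5-2-1; in sheets → 5-2-1-2. Scheduled 14%. Selvast agreement on 5-2-2-2: 5-2-1-2 not covered; Selvast agreement on 5-2: wholly obtained → 12% available; preferential 12%. → 12%.
Line C: tissue paper → 5-2; coated → 5-2-1; in rolls → 5-2-1-1. Scheduled 30%. Selvast agreement on 5-2-2-2: 5-2-1-1 not covered; Selvast agreement on 5-2: wholly obtained → 12% available; preferential 12%. → 12%.
Sum: 9% + 12% + 12% = 33%.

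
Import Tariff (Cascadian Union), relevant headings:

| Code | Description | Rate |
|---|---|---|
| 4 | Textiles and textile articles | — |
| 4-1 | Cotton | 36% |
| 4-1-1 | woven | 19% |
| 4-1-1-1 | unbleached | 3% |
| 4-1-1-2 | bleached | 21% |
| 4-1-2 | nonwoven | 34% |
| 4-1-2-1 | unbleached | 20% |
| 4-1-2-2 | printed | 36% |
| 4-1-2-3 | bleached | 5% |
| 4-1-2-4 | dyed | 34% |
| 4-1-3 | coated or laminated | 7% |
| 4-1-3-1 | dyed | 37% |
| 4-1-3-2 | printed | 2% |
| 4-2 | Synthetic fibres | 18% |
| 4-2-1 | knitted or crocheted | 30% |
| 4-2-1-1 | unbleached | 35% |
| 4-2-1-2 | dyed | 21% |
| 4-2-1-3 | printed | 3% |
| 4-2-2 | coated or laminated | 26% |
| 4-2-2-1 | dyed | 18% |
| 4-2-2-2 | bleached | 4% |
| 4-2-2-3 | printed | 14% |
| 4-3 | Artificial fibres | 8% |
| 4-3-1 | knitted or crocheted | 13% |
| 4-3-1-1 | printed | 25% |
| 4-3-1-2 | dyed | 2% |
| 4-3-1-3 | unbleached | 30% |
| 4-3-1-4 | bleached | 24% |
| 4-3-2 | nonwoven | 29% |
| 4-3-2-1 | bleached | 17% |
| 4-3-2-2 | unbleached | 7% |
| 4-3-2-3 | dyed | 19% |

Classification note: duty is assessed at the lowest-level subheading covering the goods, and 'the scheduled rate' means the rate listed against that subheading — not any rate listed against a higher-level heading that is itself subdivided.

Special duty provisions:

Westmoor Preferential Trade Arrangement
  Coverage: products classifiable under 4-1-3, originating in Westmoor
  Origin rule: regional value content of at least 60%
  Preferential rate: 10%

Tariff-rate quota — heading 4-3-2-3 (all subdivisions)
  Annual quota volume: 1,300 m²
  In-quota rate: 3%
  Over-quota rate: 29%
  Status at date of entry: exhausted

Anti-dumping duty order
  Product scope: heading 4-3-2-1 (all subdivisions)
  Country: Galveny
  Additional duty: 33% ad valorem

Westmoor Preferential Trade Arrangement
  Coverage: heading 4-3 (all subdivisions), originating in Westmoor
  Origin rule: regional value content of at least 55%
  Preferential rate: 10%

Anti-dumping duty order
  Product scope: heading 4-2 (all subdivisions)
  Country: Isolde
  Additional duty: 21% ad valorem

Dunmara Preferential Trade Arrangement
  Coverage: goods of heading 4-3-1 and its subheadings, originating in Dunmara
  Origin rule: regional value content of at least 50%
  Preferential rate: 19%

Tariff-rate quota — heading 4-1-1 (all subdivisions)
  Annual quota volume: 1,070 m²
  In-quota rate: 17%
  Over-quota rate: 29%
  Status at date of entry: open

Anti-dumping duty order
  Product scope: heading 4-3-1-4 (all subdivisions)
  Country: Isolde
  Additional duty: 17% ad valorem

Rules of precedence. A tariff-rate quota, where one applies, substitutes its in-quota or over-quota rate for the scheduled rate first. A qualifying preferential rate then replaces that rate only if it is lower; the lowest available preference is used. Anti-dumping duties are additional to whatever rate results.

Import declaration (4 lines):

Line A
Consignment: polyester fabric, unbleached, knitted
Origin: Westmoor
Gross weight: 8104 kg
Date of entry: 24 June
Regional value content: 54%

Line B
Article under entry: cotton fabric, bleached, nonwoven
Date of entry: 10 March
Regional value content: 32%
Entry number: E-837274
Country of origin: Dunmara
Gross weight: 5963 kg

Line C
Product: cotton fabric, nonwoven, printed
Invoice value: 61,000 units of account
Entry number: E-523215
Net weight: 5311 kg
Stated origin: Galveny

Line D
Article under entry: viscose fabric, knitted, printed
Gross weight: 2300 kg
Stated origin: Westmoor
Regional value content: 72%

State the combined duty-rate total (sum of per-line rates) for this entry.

Line A: polyester → 4-2; knitted → 4-2-1; unbleached → 4-2-1-1. Scheduled 35%. Westmoor agreement on 4-1-3: 4-2-1-1 not covered; Westmoor agreement on 4-3: 4-2-1-1 not covered. → 35%.
Line B: cotton → 4-1; nonwoven → 4-1-2; bleached → 4-1-2-3. Scheduled 5%. Dunmara agreement on 4-3-1: 4-1-2-3 not covered. → 5%.
Line C: cotton → 4-1; nonwoven → 4-1-2; printed → 4-1-2-2. Scheduled 36%. No special measure applies. → 36%.
Line D: viscose → 4-3; knitted → 4-3-1; printed → 4-3-1-1. Scheduled 25%. Westmoor agreement on 4-1-3: 4-3-1-1 not covered; Westmoor agreement on 4-3: RVC ≥ 55% → 10% available; preferential 10%. → 10%.
Sum: 35% + 5% + 36% + 10% = 86%.

86%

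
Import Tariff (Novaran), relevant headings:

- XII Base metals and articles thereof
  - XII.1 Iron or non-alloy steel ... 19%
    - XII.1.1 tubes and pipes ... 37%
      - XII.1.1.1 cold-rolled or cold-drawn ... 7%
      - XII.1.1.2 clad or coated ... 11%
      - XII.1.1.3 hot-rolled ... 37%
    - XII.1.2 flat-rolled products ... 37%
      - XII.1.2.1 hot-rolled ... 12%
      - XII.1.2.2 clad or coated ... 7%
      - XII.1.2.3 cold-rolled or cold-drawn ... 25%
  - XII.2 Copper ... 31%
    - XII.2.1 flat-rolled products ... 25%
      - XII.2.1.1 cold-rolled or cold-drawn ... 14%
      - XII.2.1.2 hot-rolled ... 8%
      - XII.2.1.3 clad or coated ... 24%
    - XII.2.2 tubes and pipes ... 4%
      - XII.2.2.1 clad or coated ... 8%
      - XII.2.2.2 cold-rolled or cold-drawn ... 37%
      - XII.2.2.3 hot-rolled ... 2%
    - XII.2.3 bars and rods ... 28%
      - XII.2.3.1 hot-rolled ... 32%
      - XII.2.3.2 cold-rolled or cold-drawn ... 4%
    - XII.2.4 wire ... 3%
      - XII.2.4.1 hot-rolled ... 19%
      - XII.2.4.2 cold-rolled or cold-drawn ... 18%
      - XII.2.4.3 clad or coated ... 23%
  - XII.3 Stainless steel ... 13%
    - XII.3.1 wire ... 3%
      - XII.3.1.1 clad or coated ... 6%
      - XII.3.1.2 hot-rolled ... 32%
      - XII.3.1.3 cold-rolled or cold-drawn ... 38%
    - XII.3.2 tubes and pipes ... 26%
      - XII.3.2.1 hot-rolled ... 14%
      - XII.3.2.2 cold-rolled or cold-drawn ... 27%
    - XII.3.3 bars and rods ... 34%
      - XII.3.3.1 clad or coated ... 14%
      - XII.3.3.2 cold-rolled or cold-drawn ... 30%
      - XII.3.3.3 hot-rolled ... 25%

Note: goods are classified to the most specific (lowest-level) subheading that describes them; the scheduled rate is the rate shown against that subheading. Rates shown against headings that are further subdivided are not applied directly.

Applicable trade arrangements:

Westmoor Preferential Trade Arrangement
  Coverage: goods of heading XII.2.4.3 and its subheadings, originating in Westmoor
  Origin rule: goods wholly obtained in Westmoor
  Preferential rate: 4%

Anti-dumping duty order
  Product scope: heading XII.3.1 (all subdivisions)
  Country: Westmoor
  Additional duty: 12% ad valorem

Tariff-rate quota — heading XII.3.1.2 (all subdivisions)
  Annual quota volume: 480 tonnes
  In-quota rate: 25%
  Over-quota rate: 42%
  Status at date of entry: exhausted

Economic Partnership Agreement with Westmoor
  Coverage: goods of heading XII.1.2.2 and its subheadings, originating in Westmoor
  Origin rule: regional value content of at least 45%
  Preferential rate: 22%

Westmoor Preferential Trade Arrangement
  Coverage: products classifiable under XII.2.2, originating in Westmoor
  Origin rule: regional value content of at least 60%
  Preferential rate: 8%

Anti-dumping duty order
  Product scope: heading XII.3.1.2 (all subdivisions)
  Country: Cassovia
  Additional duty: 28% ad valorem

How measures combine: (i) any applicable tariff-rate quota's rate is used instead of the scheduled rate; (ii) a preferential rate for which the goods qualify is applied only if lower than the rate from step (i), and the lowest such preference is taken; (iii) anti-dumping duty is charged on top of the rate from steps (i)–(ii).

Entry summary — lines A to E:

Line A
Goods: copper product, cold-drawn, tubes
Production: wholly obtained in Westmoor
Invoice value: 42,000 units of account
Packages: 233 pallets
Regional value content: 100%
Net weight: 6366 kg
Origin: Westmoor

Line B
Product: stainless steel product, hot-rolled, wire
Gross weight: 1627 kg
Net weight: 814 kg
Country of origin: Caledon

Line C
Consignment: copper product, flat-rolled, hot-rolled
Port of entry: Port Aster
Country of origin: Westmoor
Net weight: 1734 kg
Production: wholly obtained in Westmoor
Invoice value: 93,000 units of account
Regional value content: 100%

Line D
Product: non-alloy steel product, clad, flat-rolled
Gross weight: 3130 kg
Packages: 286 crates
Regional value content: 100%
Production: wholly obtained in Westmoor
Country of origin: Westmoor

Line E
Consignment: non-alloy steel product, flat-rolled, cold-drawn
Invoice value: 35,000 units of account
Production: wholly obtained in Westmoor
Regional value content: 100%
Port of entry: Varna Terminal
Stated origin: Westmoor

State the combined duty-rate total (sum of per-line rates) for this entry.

90%

Line A: copper → XII.2; tubes → XII.2.2; cold-drawn → XII.2.2.2. Scheduled 37%. Westmoor agreement on XII.2.4.3: XII.2.2.2 not covered; Westmoor agreement on XII.1.2.2: XII.2.2.2 not covered; Westmoor agreement on XII.2.2: RVC ≥ 60% → 8% available; preferential 8%. → 8%.
Line B: stainless steel → XII.3; wire → XII.3.1; hot-rolled → XII.3.1.2. Scheduled 32%. quota on XII.3.1.2 exhausted → over-quota 42%. → 42%.
Line C: copper → XII.2; flat-rolled → XII.2.1; hot-rolled → XII.2.1.2. Scheduled 8%. Westmoor agreement on XII.2.4.3: XII.2.1.2 not covered; Westmoor agreement on XII.1.2.2: XII.2.1.2 not covered; Westmoor agreement on XII.2.2: XII.2.1.2 not covered. → 8%.
Line D: non-alloy steel → XII.1; flat-rolled → XII.1.2; clad → XII.1.2.2. Scheduled 7%. Westmoor agreement on XII.2.4.3: XII.1.2.2 not covered; Westmoor agreement on XII.1.2.2: RVC ≥ 45% → 22% available; Westmoor agreement on XII.2.2: XII.1.2.2 not covered; preference 22% not lower than 7% → no reduction. → 7%.
Line E: non-alloy steel → XII.1; flat-rolled → XII.1.2; cold-drawn → XII.1.2.3. Scheduled 25%. Westmoor agreement on XII.2.4.3: XII.1.2.3 not covered; Westmoor agreement on XII.1.2.2: XII.1.2.3 not covered; Westmoor agreement on XII.2.2: XII.1.2.3 not covered. → 25%.
Sum: 8% + 42% + 8% + 7% + 25% = 90%.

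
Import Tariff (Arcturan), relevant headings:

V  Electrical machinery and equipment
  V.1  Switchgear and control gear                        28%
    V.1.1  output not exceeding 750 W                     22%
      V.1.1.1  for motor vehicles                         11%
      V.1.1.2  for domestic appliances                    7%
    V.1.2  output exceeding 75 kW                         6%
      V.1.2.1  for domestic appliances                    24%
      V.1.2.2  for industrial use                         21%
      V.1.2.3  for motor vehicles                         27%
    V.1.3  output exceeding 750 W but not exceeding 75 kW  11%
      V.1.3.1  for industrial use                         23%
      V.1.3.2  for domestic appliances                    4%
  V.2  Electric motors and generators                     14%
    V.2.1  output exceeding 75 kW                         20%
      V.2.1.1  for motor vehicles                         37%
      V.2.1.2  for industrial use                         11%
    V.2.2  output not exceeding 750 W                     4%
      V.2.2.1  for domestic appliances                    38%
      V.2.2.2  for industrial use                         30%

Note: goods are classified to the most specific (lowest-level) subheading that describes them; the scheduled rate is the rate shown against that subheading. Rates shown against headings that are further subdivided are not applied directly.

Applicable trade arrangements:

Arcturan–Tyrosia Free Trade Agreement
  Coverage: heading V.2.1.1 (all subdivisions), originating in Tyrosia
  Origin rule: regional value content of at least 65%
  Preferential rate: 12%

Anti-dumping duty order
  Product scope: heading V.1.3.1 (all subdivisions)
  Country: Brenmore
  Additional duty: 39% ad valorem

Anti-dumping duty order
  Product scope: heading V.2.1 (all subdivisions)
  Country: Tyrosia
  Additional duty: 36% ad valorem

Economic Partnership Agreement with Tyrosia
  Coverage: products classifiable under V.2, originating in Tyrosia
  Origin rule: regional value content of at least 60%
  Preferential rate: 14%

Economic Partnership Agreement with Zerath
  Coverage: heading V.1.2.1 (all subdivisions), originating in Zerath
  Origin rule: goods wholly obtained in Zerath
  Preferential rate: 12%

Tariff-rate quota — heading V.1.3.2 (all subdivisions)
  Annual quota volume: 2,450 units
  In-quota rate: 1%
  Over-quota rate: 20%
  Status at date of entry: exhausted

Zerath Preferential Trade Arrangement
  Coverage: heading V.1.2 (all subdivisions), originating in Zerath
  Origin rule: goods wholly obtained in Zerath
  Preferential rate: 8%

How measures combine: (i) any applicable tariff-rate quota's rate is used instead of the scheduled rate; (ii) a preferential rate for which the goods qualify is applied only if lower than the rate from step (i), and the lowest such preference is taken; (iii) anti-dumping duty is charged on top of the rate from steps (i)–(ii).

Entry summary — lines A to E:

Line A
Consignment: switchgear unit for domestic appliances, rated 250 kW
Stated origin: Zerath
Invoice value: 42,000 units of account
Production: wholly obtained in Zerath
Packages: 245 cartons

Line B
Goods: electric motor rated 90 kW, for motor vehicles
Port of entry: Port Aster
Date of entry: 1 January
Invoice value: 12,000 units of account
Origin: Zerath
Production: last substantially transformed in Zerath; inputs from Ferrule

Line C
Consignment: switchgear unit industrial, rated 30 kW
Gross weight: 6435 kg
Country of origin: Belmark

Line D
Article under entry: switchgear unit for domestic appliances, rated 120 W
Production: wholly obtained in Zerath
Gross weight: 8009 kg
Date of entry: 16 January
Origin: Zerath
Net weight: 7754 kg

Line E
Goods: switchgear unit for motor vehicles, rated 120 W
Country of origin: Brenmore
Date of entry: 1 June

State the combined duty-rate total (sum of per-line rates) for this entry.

Line A: switchgear unit → V.1; rated 250 kW → V.1.2; for domestic appliances → V.1.2.1. Scheduled 24%. Zerath agreement on V.1.2.1: wholly obtained → 12% available; Zerath agreement on V.1.2: wholly obtained → 8% available; preferential 8%. → 8%.
Line B: electric motor → V.2; rated 90 kW → V.2.1; for motor vehicles → V.2.1.1. Scheduled 37%. Zerath agreement on V.1.2.1: V.2.1.1 not covered; Zerath agreement on V.1.2: V.2.1.1 not covered. → 37%.
Line C: switchgear unit → V.1; rated 30 kW → V.1.3; industrial → V.1.3.1. Scheduled 23%. No special measure applies. → 23%.
Line D: switchgear unit → V.1; rated 120 W → V.1.1; for domestic appliances → V.1.1.2. Scheduled 7%. Zerath agreement on V.1.2.1: V.1.1.2 not covered; Zerath agreement on V.1.2: V.1.1.2 not covered. → 7%.
Line E: switchgear unit → V.1; rated 120 W → V.1.1; for motor vehicles → V.1.1.1. Scheduled 11%. No special measure applies. → 11%.
Sum: 8% + 37% + 23% + 7% + 11% = 86%.

86%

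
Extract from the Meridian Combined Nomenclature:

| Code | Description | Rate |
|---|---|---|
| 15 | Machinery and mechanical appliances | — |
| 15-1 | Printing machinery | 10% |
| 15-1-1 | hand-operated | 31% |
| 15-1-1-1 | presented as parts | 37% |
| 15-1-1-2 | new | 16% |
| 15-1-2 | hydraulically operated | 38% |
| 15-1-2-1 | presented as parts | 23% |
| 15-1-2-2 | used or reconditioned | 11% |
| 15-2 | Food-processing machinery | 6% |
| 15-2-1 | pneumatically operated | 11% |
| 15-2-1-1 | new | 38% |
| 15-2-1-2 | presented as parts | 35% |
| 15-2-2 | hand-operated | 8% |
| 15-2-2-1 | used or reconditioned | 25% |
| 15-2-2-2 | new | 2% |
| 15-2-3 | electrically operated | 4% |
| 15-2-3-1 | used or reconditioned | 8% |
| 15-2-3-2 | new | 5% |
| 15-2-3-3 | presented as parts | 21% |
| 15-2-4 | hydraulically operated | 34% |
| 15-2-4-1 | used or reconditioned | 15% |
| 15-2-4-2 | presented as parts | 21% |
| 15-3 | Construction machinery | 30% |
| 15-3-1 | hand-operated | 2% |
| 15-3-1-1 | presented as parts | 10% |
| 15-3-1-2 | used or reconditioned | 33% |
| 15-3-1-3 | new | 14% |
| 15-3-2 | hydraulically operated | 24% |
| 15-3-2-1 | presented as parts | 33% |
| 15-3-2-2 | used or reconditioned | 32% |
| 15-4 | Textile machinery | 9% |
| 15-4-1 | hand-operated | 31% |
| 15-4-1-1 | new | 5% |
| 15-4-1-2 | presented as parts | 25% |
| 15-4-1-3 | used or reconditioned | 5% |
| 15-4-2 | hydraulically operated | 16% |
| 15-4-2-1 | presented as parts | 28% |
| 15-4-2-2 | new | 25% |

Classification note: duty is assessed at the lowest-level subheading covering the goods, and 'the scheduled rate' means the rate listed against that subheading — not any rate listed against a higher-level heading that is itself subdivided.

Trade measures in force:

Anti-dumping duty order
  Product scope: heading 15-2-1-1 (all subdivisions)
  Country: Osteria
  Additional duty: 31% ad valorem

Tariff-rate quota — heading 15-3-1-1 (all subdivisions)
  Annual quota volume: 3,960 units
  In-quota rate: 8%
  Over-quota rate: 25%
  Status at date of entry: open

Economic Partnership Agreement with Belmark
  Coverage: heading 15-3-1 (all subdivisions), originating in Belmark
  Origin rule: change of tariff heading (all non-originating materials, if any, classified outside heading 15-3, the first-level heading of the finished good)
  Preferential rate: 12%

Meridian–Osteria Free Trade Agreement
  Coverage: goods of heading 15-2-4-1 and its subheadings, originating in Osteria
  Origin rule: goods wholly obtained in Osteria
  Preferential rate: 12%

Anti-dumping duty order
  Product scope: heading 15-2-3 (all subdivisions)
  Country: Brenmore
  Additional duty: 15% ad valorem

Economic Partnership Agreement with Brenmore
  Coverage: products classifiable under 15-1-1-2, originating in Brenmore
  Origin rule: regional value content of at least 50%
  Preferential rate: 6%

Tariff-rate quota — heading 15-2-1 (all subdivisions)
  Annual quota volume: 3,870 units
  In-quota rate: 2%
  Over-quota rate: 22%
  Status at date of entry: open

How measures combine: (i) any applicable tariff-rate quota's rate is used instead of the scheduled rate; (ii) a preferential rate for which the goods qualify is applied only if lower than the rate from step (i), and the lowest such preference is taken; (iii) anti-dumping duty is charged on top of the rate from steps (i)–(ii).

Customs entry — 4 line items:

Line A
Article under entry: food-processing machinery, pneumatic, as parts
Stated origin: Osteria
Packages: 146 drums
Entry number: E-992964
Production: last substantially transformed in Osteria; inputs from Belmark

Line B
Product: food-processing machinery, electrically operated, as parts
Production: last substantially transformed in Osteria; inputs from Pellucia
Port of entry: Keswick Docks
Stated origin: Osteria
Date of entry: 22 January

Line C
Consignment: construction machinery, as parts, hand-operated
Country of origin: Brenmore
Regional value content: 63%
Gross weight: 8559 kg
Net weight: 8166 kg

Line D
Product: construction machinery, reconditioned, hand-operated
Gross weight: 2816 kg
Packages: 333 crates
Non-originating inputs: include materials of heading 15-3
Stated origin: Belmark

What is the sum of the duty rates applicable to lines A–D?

Line A: food-processing → 15-2; pneumatic → 15-2-1; as parts → 15-2-1-2. Scheduled 35%. quota on 15-2-1 open → in-quota 2%; Osteria agreement on 15-2-4-1: 15-2-1-2 not covered. → 2%.
Line B: food-processing → 15-2; electrically operated → 15-2-3; as parts → 15-2-3-3. Scheduled 21%. Osteria agreement on 15-2-4-1: 15-2-3-3 not covered. → 21%.
Line C: construction → 15-3; hand-operated → 15-3-1; as parts → 15-3-1-1. Scheduled 10%. quota on 15-3-1-1 open → in-quota 8%; Brenmore agreement on 15-1-1-2: 15-3-1-1 not covered. → 8%.
Line D: construction → 15-3; hand-operated → 15-3-1; reconditioned → 15-3-1-2. Scheduled 33%. Belmark agreement on 15-3-1: CTH not met. → 33%.
Sum: 2% + 21% + 8% + 33% = 64%.

64%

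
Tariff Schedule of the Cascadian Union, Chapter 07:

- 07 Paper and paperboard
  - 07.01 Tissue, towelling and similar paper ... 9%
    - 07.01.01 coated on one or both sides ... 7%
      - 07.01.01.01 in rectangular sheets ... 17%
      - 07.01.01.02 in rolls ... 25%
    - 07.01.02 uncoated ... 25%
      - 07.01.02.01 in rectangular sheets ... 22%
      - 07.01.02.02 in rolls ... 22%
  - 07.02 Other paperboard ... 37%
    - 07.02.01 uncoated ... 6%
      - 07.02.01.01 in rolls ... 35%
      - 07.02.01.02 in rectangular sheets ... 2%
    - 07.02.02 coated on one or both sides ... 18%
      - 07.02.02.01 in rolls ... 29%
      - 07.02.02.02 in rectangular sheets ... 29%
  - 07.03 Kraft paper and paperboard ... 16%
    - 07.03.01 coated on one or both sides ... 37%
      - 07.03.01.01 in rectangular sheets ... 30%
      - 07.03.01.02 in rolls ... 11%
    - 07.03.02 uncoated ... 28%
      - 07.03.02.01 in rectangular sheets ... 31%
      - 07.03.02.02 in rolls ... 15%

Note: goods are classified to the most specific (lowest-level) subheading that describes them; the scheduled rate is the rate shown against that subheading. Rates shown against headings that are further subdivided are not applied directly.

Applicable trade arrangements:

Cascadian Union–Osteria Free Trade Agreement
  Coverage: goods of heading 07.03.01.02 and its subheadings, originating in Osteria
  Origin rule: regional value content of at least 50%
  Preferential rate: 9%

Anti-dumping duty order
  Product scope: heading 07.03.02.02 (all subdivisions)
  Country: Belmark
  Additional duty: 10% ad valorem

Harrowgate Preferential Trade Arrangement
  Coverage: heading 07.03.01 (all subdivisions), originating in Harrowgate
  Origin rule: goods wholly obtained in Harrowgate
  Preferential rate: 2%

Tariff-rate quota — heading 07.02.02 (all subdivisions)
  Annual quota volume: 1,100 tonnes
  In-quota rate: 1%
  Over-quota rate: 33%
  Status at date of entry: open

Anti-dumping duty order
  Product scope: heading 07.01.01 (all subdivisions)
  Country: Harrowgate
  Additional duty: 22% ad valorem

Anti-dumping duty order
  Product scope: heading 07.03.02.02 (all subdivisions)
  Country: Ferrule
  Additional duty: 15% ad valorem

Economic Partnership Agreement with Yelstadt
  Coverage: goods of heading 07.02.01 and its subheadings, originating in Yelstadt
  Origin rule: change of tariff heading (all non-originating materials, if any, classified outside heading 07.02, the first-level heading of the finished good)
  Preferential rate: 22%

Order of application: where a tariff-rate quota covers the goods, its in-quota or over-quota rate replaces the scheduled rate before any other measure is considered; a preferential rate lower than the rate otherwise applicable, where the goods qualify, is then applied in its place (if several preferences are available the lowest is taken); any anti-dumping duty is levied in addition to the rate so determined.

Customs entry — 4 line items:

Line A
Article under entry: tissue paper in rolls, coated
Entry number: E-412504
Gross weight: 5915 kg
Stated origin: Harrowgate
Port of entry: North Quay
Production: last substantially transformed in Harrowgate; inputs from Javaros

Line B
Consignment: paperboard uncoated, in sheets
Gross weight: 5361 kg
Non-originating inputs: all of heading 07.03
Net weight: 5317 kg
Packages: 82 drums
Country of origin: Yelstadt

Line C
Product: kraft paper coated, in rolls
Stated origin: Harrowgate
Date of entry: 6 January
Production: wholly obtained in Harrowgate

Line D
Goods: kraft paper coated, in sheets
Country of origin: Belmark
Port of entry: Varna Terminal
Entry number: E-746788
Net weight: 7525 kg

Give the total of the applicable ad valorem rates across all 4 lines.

Line A: tissue paper → 07.01; coated → 07.01.01; in rolls → 07.01.01.02. Scheduled 25%. Harrowgate agreement on 07.03.01: 07.01.01.02 not covered; anti-dumping (Harrowgate, 07.01.01): +22%; total 25% + 22% = 47%. → 47%.
Line B: paperboard → 07.02; uncoated → 07.02.01; in sheets → 07.02.01.02. Scheduled 2%. Yelstadt agreement on 07.02.01: CTH met → 22% available; preference 22% not lower than 2% → no reduction. → 2%.
Line C: kraft paper → 07.03; coated → 07.03.01; in rolls → 07.03.01.02. Scheduled 11%. Harrowgate agreement on 07.03.01: wholly obtained → 2% available; preferential 2%. → 2%.
Line D: kraft paper → 07.03; coated → 07.03.01; in sheets → 07.03.01.01. Scheduled 30%. No special measure applies. → 30%.
Sum: 47% + 2% + 2% + 30% = 81%.

81%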